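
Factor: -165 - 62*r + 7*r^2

Need a pair with product 7·(-165) = -1155 and sum -62: that's -77 and 15.
Split the middle term: 7*r^2 - 77*r + 15*r - 165 = 7*r*(r - 11) + 15*(r - 11).

(7*r + 15)*(r - 11)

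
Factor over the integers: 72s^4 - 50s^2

Factor out 2s^2, leaving 36s^2 - 25, which is a difference of two squares.

2s^2(6s + 5)(6s - 5)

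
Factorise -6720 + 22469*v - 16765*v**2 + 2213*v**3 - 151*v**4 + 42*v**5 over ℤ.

(6*v - 7)*(7*v - 3)*(v - 5)*(v**2 + 3*v + 64)

Trying the rational-root candidates, v = 5 is a root, giving the factor (v - 5) and quotient 42*v**4 + 59*v**3 + 2508*v**2 - 4225*v + 1344.
Next, v = 7/6 is a root, so (6*v - 7) divides it; the quotient is 7*v**3 + 18*v**2 + 439*v - 192.
Continuing, v = 3/7 is a root, so (7*v - 3) divides it; the quotient is v**2 + 3*v + 64.
The quadratic v**2 + 3*v + 64 has discriminant -247 < 0 and is irreducible over ℤ.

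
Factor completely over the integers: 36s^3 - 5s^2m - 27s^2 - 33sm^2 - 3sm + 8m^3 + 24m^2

(9s - 8m)(4s - m - 3)(s + m)

Group: s(36s^2 - 41sm - 27s + 8m^2 + 24m) + m(36s^2 - 41sm - 27s + 8m^2 + 24m); both groups contain (36s^2 - 41sm - 27s + 8m^2 + 24m), so (s + m) is a factor with cofactor 36s^2 - 41sm - 27s + 8m^2 + 24m.
The cofactor groups again: 36s^2 - 41sm - 27s + 8m^2 + 24m = 9s(4s - m - 3) - 8m(4s - m - 3); both groups contain (4s - m - 3), giving (9s - 8m)(4s - m - 3).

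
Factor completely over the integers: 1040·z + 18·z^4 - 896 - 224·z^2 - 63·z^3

By the rational root theorem, z = 7/2 is a root, so (2·z - 7) divides it; the quotient is 9·z^3 - 112·z + 128.
Continuing, z = -4 is a root, so (z + 4) divides it; the quotient is 9·z^2 - 36·z + 32.
The remaining quadratic factors as (3·z - 4)(3·z - 8).

(2·z - 7)·(3·z - 4)·(3·z - 8)·(z + 4)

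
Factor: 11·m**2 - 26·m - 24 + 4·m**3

(4·m + 3)·(m + 4)·(m - 2)

By the rational root theorem, m = 2 is a root, so (m - 2) is a factor; dividing leaves 4·m**2 + 19·m + 12.
The remaining quadratic factors as (m + 4)(4·m + 3).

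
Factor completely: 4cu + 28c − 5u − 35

(4c − 5)(u + 7)

Group as (4cu + 28c) + (−5u − 35) = 4c(u + 7) − 5(u + 7).
Both groups share the factor (u + 7).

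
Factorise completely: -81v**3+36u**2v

Pull out the common factor 9v; 4u**2-9v**2 is a difference of squares.

9v(2u+3v)(2u-3v)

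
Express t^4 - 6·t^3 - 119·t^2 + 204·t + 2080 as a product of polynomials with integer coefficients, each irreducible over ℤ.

(t + 4)·(t + 8)·(t - 13)·(t - 5)

Testing divisors of the constant over divisors of the leading coefficient, t = 13 is a root, so (t - 13) divides it; the quotient is t^3 + 7·t^2 - 28·t - 160.
Continuing, t = 5 is a root, so (t - 5) is a factor; dividing leaves t^2 + 12·t + 32.
The remaining quadratic factors as (t + 4)(t + 8).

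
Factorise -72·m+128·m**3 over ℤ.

Every term has a factor of 8·m. Then 16·m**2-9 = (4·m)² − (3)².

8·m·(4·m+3)·(4·m-3)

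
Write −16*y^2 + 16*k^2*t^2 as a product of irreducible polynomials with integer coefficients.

Factor out 16 first: what remains is k^2*t^2 − y^2.
Recognize a difference of squares with the parts k*t and y.

16*(k*t + y)*(k*t − y)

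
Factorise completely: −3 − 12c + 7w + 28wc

Group as (28wc + 7w) + (−12c − 3) = 7w(4c + 1) − 3(4c + 1).
Both groups share the factor (4c + 1).

(4c + 1)(7w − 3)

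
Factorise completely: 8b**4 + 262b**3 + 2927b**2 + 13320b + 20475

Testing divisors of the constant over divisors of the leading coefficient, b = −7 is a root, so (b + 7) divides it; the quotient is 8b**3 + 206b**2 + 1485b + 2925.
Then b = −15/2 is a root, so (2b + 15) is a factor; dividing leaves 4b**2 + 73b + 195.
The remaining quadratic factors as (4b + 13)(b + 15).

(2b + 15)(4b + 13)(b + 15)(b + 7)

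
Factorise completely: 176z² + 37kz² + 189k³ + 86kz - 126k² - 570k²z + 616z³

(3k - 7z - 2)(7k - 11z)(9k + 8z)

Group: 7k(27k² - 39kz - 18k - 56z² - 16z) - 11z(27k² - 39kz - 18k - 56z² - 16z); both groups contain (27k² - 39kz - 18k - 56z² - 16z), so (7k - 11z) is a factor with cofactor 27k² - 39kz - 18k - 56z² - 16z.
The cofactor groups again: 27k² - 39kz - 18k - 56z² - 16z = 9k(3k - 7z - 2) + 8z(3k - 7z - 2); both groups contain (3k - 7z - 2), giving (9k + 8z)(3k - 7z - 2).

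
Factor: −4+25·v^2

(5·v+2)·(5·v−2)

Need a pair with product 25·(−4) = −100 and sum 0: that's −10 and 10.
Split the middle term: 25·v^2−10·v + 10·v−4 = 5·v·(5·v−2) + 2·(5·v−2).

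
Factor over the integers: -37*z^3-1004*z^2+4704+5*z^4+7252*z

Among the possible rational roots, z = 8 is a root, so (z-8) divides it; the quotient is 5*z^3+3*z^2-980*z-588.
Then z = 14 is a root, giving the factor (z-14) and quotient 5*z^2+73*z+42.
The remaining quadratic factors as (5*z+3)(z+14).

(5*z+3)*(z+14)*(z-14)*(z-8)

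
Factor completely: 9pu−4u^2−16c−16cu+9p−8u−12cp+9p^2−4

Group: −3p(4c−3p+u+1) + (−4u−4)(4c−3p+u+1); both groups contain (4c−3p+u+1).

−(3p+4u+4)(4c−3p+u+1)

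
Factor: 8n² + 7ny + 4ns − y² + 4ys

(8n − y + 4s)(n + y)

Group: n(8n − y + 4s) + y(8n − y + 4s); both groups contain (8n − y + 4s).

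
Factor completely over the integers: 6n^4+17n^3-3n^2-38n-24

Testing divisors of the constant over divisors of the leading coefficient, n = -1 is a root, giving the factor (n+1) and quotient 6n^3+11n^2-14n-24.
Continuing, n = -2 is a root, giving the factor (n+2) and quotient 6n^2-n-12.
The remaining quadratic factors as (3n+4)(2n-3).

(2n-3)(3n+4)(n+1)(n+2)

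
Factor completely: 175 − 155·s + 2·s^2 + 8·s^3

By the rational root theorem, s = 7/2 is a root, so (2·s − 7) is a factor; dividing leaves 4·s^2 + 15·s − 25.
The remaining quadratic factors as (4·s − 5)(s + 5).

(2·s − 7)·(4·s − 5)·(s + 5)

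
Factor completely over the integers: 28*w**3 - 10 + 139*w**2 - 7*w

Trying the rational-root candidates, w = -1/4 is a root, giving the factor (4*w + 1) and quotient 7*w**2 + 33*w - 10.
The remaining quadratic factors as (w + 5)(7*w - 2).

(4*w + 1)*(7*w - 2)*(w + 5)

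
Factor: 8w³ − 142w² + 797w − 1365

Among the possible rational roots, w = 7 is a root, so (w − 7) is a factor; dividing leaves 8w² − 86w + 195.
The remaining quadratic factors as (2w − 15)(4w − 13).

(2w − 15)(4w − 13)(w − 7)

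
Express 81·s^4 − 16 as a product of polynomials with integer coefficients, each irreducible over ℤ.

Write as (9·s^2)² − (4)², then factor 9·s^2 − 4 once more.

(3·s + 2)·(3·s − 2)·(9·s^2 + 4)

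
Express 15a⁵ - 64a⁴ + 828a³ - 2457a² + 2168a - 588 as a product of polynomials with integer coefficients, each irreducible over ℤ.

(3a - 2)(5a - 3)(a - 2)(a² - a + 49)

Among the possible rational roots, a = 3/5 is a root, so (5a - 3) divides it; the quotient is 3a⁴ - 11a³ + 159a² - 396a + 196.
Continuing, a = 2 is a root, giving the factor (a - 2) and quotient 3a³ - 5a² + 149a - 98.
Continuing, a = 2/3 is a root, giving the factor (3a - 2) and quotient a² - a + 49.
The quadratic a² - a + 49 has discriminant -195 < 0 and is irreducible over ℤ.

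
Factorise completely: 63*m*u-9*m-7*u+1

(7*u-1)*(9*m-1)

Group as (63*m*u-9*m) + (-7*u+1) = 9*m*(7*u-1) - (7*u-1).
Both groups share the factor (7*u-1).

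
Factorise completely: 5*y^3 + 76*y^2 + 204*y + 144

(5*y + 6)*(y + 12)*(y + 2)

Trying the rational-root candidates, y = -6/5 is a root, so (5*y + 6) is a factor; dividing leaves y^2 + 14*y + 24.
The remaining quadratic factors as (y + 2)(y + 12).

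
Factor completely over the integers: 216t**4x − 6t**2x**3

Factor out 6t**2x, leaving 36t**2 − x**2, which is a difference of two squares.

6t**2x(6t + x)(6t − x)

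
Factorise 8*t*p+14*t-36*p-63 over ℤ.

Group as (8*t*p+14*t) + (-36*p-63) = 2*t*(4*p+7) - 9*(4*p+7).
Both groups share the factor (4*p+7).

(2*t-9)*(4*p+7)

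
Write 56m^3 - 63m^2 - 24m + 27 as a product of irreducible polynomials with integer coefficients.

Group as (56m^3 - 24m) + (-63m^2 + 27) = 8m(7m^2 - 3) - 9(7m^2 - 3).
Both groups share the factor (7m^2 - 3).

(8m - 9)(7m^2 - 3)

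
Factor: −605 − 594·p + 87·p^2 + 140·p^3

(4·p + 5)·(5·p − 11)·(7·p + 11)

Among the possible rational roots, p = −5/4 is a root, so (4·p + 5) is a factor; dividing leaves 35·p^2 − 22·p − 121.
The remaining quadratic factors as (7·p + 11)(5·p − 11).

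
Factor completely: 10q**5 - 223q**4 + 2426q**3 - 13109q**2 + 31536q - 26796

Testing divisors of the constant over divisors of the leading coefficient, q = 14/5 is a root, so (5q - 14) divides it; the quotient is 2q**4 - 39q**3 + 376q**2 - 1569q + 1914.
Next, q = 11/2 is a root, giving the factor (2q - 11) and quotient q**3 - 14q**2 + 111q - 174.
Then q = 2 is a root, giving the factor (q - 2) and quotient q**2 - 12q + 87.
The quadratic q**2 - 12q + 87 has discriminant -204 < 0 and is irreducible over ℤ.

(2q - 11)(5q - 14)(q - 2)(q**2 - 12q + 87)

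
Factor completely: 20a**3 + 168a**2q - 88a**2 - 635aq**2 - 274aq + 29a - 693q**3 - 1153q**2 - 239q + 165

(10a + 9q + 11)(2a - 7q - 5)(a + 11q - 3)

Group: 10a(2a**2 + 15aq - 11a - 77q**2 - 34q + 15) + (9q + 11)(2a**2 + 15aq - 11a - 77q**2 - 34q + 15); both groups contain (2a**2 + 15aq - 11a - 77q**2 - 34q + 15), so (10a + 9q + 11) is a factor with cofactor 2a**2 + 15aq - 11a - 77q**2 - 34q + 15.
The cofactor groups again: 2a**2 + 15aq - 11a - 77q**2 - 34q + 15 = 2a(a + 11q - 3) + (-7q - 5)(a + 11q - 3); both groups contain (a + 11q - 3), giving (2a - 7q - 5)(a + 11q - 3).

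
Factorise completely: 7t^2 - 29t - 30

Need a pair with product 7·(-30) = -210 and sum -29: that's -35 and 6.
Split the middle term: 7t^2 - 35t + 6t - 30 = 7t(t - 5) + 6(t - 5).

(7t + 6)(t - 5)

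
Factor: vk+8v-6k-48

(k+8)(v-6)

Group as (vk+8v) + (-6k-48) = v(k+8) - 6(k+8).
Both groups share the factor (k+8).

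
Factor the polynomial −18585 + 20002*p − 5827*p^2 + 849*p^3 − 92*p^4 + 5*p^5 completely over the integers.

(5*p − 7)*(p − 5)*(p − 9)*(p^2 − 3*p + 59)

By the rational root theorem, p = 5 is a root, giving the factor (p − 5) and quotient 5*p^4 − 67*p^3 + 514*p^2 − 3257*p + 3717.
Next, p = 7/5 is a root, so (5*p − 7) is a factor; dividing leaves p^3 − 12*p^2 + 86*p − 531.
Then p = 9 is a root, so (p − 9) is a factor; dividing leaves p^2 − 3*p + 59.
The quadratic p^2 − 3*p + 59 has discriminant −227 < 0 and is irreducible over ℤ.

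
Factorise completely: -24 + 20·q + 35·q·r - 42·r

Group as (35·q·r + 20·q) + (-42·r - 24) = 5·q·(7·r + 4) - 6·(7·r + 4).
Both groups share the factor (7·r + 4).

(5·q - 6)·(7·r + 4)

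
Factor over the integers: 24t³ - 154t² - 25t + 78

Trying the rational-root candidates, t = 2/3 is a root, so (3t - 2) divides it; the quotient is 8t² - 46t - 39.
The remaining quadratic factors as (4t + 3)(2t - 13).

(2t - 13)(3t - 2)(4t + 3)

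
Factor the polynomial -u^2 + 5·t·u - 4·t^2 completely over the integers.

Group: -t·(4·t - u) + u·(4·t - u); both groups contain (4·t - u).

-(4·t - u)·(t - u)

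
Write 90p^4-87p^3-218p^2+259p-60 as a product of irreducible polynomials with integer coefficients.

Trying the rational-root candidates, p = 1/3 is a root, so (3p-1) is a factor; dividing leaves 30p^3-19p^2-79p+60.
Continuing, p = -5/3 is a root, so (3p+5) is a factor; dividing leaves 10p^2-23p+12.
The remaining quadratic factors as (2p-3)(5p-4).

(2p-3)(3p+5)(3p-1)(5p-4)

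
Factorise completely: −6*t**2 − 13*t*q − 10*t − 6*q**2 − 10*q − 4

−(3*t + 2*q + 2)*(2*t + 3*q + 2)

Group: −2*t*(3*t + 2*q + 2) + (−3*q − 2)*(3*t + 2*q + 2); both groups contain (3*t + 2*q + 2).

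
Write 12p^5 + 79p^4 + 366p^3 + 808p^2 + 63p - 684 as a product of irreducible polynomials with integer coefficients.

(3p + 4)(4p - 3)(p + 3)(p^2 + 3p + 19)

Trying the rational-root candidates, p = -3 is a root, so (p + 3) is a factor; dividing leaves 12p^4 + 43p^3 + 237p^2 + 97p - 228.
Continuing, p = 3/4 is a root, so (4p - 3) divides it; the quotient is 3p^3 + 13p^2 + 69p + 76.
Continuing, p = -4/3 is a root, giving the factor (3p + 4) and quotient p^2 + 3p + 19.
The quadratic p^2 + 3p + 19 has discriminant -67 < 0 and is irreducible over ℤ.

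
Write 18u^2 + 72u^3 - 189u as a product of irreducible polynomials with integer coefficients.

9u(2u - 3)(4u + 7)

Pull out the common factor 9u, then factor the remaining trinomial.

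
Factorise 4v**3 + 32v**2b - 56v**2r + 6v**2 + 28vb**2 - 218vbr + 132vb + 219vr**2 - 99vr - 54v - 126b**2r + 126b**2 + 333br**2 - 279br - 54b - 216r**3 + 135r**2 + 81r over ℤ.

(2v - 9r + 9)(2v + 2b - 3r)(v + 7b - 8r - 3)

Group: v(4v**2 + 4vb - 24vr + 18v - 18br + 18b + 27r**2 - 27r) + (7b - 8r - 3)(4v**2 + 4vb - 24vr + 18v - 18br + 18b + 27r**2 - 27r); both groups contain (4v**2 + 4vb - 24vr + 18v - 18br + 18b + 27r**2 - 27r), so (v + 7b - 8r - 3) is a factor with cofactor 4v**2 + 4vb - 24vr + 18v - 18br + 18b + 27r**2 - 27r.
The cofactor groups again: 4v**2 + 4vb - 24vr + 18v - 18br + 18b + 27r**2 - 27r = 2v(2v + 2b - 3r) + (-9r + 9)(2v + 2b - 3r); both groups contain (2v + 2b - 3r), giving (2v - 9r + 9)(2v + 2b - 3r).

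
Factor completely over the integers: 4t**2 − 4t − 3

(2t + 1)(2t − 3)

Need a pair with product 4·(−3) = −12 and sum −4: that's −6 and 2.
Split the middle term: 4t**2 − 6t + 2t − 3 = 2t(2t − 3) + (2t − 3).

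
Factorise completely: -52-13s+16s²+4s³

Group as (4s³-13s) + (16s²-52) = s(4s²-13) + 4(4s²-13).
Both groups share the factor (4s²-13).

(s+4)(4s²-13)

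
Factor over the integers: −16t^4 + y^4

Write as (y^2)² − (4t^2)², then factor y^2 − 4t^2 once more.

(y − 2t)(y + 2t)(y^2 + 4t^2)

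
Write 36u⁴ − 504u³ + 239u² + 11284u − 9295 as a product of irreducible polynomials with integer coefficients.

(2u − 13)(3u + 13)(6u − 5)(u − 11)

Testing divisors of the constant over divisors of the leading coefficient, u = 13/2 is a root, so (2u − 13) divides it; the quotient is 18u³ − 135u² − 758u + 715.
Then u = 11 is a root, giving the factor (u − 11) and quotient 18u² + 63u − 65.
The remaining quadratic factors as (3u + 13)(6u − 5).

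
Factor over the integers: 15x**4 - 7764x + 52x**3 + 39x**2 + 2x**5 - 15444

Trying the rational-root candidates, x = -2 is a root, so (x + 2) is a factor; dividing leaves 2x**4 + 11x**3 + 30x**2 - 21x - 7722.
Next, x = 13/2 is a root, so (2x - 13) divides it; the quotient is x**3 + 12x**2 + 93x + 594.
Continuing, x = -9 is a root, so (x + 9) divides it; the quotient is x**2 + 3x + 66.
The quadratic x**2 + 3x + 66 has discriminant -255 < 0 and is irreducible over ℤ.

(2x - 13)(x + 2)(x + 9)(x**2 + 3x + 66)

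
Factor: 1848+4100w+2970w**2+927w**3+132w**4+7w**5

(7w+6)(w+2)(w+7)(w**2+9w+22)

By the rational root theorem, w = −7 is a root, giving the factor (w+7) and quotient 7w**4+83w**3+346w**2+548w+264.
Next, w = −6/7 is a root, so (7w+6) divides it; the quotient is w**3+11w**2+40w+44.
Then w = −2 is a root, so (w+2) is a factor; dividing leaves w**2+9w+22.
The quadratic w**2+9w+22 has discriminant −7 < 0 and is irreducible over ℤ.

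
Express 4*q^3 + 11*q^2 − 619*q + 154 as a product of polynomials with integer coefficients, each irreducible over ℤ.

Trying the rational-root candidates, q = 11 is a root, giving the factor (q − 11) and quotient 4*q^2 + 55*q − 14.
The remaining quadratic factors as (q + 14)(4*q − 1).

(4*q − 1)*(q + 14)*(q − 11)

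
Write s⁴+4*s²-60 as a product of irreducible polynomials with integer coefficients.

(s²+10)*(s²-6)

Substitute u = s² to get a quadratic in u, then factor.
s²-6 is irreducible over ℤ (6 is not a perfect square).
s²+10 is irreducible over ℤ (always positive, so no real roots).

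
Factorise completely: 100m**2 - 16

4(5m + 2)(5m - 2)

Factor out 4, leaving 25m**2 - 4, which is a difference of two squares.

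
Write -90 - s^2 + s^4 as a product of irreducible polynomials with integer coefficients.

Substitute u = s^2 to get a quadratic in u, then factor.
s^2 + 9 is irreducible over ℤ (sum of squares).
s^2 - 10 is irreducible over ℤ (10 is not a perfect square).

(s^2 + 9)(s^2 - 10)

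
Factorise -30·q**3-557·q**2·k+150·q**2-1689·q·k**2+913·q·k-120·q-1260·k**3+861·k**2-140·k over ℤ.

-(5·q+12·k-5)·(q+15·k-4)·(6·q+7·k)

Group: 5·q·(-6·q**2-97·q·k+24·q-105·k**2+28·k) + (12·k-5)·(-6·q**2-97·q·k+24·q-105·k**2+28·k); both groups contain (-6·q**2-97·q·k+24·q-105·k**2+28·k), so (5·q+12·k-5) is a factor with cofactor -6·q**2-97·q·k+24·q-105·k**2+28·k.
The cofactor groups again: -6·q**2-97·q·k+24·q-105·k**2+28·k = -6·q·(q+15·k-4) - 7·k·(q+15·k-4); both groups contain (q+15·k-4), giving -(6·q+7·k)·(q+15·k-4).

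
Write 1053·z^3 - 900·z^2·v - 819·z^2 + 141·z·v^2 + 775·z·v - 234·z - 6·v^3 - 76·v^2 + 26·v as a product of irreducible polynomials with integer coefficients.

(9·z - 6·v + 2)·(13·z - v - 13)·(9·z - v)

Group: 9·z·(117·z^2 - 87·z·v - 91·z + 6·v^2 + 76·v - 26) - v·(117·z^2 - 87·z·v - 91·z + 6·v^2 + 76·v - 26); both groups contain (117·z^2 - 87·z·v - 91·z + 6·v^2 + 76·v - 26), so (9·z - v) is a factor with cofactor 117·z^2 - 87·z·v - 91·z + 6·v^2 + 76·v - 26.
The cofactor groups again: 117·z^2 - 87·z·v - 91·z + 6·v^2 + 76·v - 26 = 9·z·(13·z - v - 13) + (-6·v + 2)·(13·z - v - 13); both groups contain (13·z - v - 13), giving (9·z - 6·v + 2)·(13·z - v - 13).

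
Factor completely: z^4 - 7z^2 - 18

(z + 3)(z - 3)(z^2 + 2)

Substitute u = z^2 to get a quadratic in u, then factor.
z^2 + 2 is irreducible over ℤ (always positive, so no real roots).
z^2 - 9 is a difference of squares.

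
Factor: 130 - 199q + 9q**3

(3q - 13)(3q - 2)(q + 5)

Among the possible rational roots, q = 13/3 is a root, so (3q - 13) is a factor; dividing leaves 3q**2 + 13q - 10.
The remaining quadratic factors as (q + 5)(3q - 2).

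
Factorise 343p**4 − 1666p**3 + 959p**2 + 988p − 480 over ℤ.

(7p + 5)(7p − 3)(7p − 8)(p − 4)

By the rational root theorem, p = 8/7 is a root, giving the factor (7p − 8) and quotient 49p**3 − 182p**2 − 71p + 60.
Then p = 3/7 is a root, so (7p − 3) divides it; the quotient is 7p**2 − 23p − 20.
The remaining quadratic factors as (p − 4)(7p + 5).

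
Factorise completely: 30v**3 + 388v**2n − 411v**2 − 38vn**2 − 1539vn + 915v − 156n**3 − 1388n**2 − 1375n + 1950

(3v − 2n − 15)(v + 13n − 10)(10v + 6n + 13)

Group: 10v(3v**2 + 37vn − 45v − 26n**2 − 175n + 150) + (6n + 13)(3v**2 + 37vn − 45v − 26n**2 − 175n + 150); both groups contain (3v**2 + 37vn − 45v − 26n**2 − 175n + 150), so (10v + 6n + 13) is a factor with cofactor 3v**2 + 37vn − 45v − 26n**2 − 175n + 150.
The cofactor groups again: 3v**2 + 37vn − 45v − 26n**2 − 175n + 150 = 3v(v + 13n − 10) + (−2n − 15)(v + 13n − 10); both groups contain (v + 13n − 10), giving (3v − 2n − 15)(v + 13n − 10).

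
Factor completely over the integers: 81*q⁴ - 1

Write as (9*q²)² − (1)², then factor 9*q² - 1 once more.

(3*q + 1)*(3*q - 1)*(9*q² + 1)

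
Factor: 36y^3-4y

Factor out 4y, leaving 9y^2-1, which is a difference of two squares.

4y(3y+1)(3y-1)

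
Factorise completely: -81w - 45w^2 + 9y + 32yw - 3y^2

Group: -3y(y - 9w) + (5w + 9)(y - 9w); both groups contain (y - 9w).

-(3y - 5w - 9)(y - 9w)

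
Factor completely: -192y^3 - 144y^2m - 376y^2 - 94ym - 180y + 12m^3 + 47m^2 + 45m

-(4y - m)(6y + 3m + 5)(8y + 4m + 9)

Group: 6y(-32y^2 - 8ym - 36y + 4m^2 + 9m) + (3m + 5)(-32y^2 - 8ym - 36y + 4m^2 + 9m); both groups contain (-32y^2 - 8ym - 36y + 4m^2 + 9m), so (6y + 3m + 5) is a factor with cofactor -32y^2 - 8ym - 36y + 4m^2 + 9m.
The cofactor groups again: -32y^2 - 8ym - 36y + 4m^2 + 9m = -8y(4y - m) + (-4m - 9)(4y - m); both groups contain (4y - m), giving -(8y + 4m + 9)(4y - m).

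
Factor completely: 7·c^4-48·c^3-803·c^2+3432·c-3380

(7·c-13)·(c+10)·(c-13)·(c-2)

By the rational root theorem, c = 2 is a root, so (c-2) divides it; the quotient is 7·c^3-34·c^2-871·c+1690.
Next, c = 13/7 is a root, so (7·c-13) divides it; the quotient is c^2-3·c-130.
The remaining quadratic factors as (c-13)(c+10).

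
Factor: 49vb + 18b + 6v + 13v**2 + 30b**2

Group: 13v(v + 3b) + (10b + 6)(v + 3b); both groups contain (v + 3b).

(13v + 10b + 6)(v + 3b)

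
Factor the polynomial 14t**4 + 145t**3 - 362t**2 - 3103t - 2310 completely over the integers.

Testing divisors of the constant over divisors of the leading coefficient, t = -7/2 is a root, so (2t + 7) divides it; the quotient is 7t**3 + 48t**2 - 349t - 330.
Continuing, t = 5 is a root, giving the factor (t - 5) and quotient 7t**2 + 83t + 66.
The remaining quadratic factors as (7t + 6)(t + 11).

(2t + 7)(7t + 6)(t + 11)(t - 5)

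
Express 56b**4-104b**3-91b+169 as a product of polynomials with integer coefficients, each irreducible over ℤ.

Group as (56b**4-91b) + (-104b**3+169) = 7b(8b**3-13) - 13(8b**3-13).
Both groups share the factor (8b**3-13).

(7b-13)(8b**3-13)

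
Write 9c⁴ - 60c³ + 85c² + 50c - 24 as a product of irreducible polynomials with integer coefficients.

(3c + 2)(3c - 1)(c - 3)(c - 4)

Among the possible rational roots, c = -2/3 is a root, giving the factor (3c + 2) and quotient 3c³ - 22c² + 43c - 12.
Then c = 4 is a root, so (c - 4) is a factor; dividing leaves 3c² - 10c + 3.
The remaining quadratic factors as (c - 3)(3c - 1).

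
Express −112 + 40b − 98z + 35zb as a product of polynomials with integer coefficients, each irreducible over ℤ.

Group as (35zb − 98z) + (40b − 112) = 7z(5b − 14) + 8(5b − 14).
Both groups share the factor (5b − 14).

(5b − 14)(7z + 8)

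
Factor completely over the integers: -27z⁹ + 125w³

Recognize a difference of cubes with the parts 5w and 3z³.

(5w - 3z³)(25w² + 15wz³ + 9z⁶)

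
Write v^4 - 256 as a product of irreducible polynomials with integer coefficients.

(v + 4)(v - 4)(v^2 + 16)

Write as (v^2)² − (16)², then factor v^2 - 16 once more.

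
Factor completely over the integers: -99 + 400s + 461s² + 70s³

Among the possible rational roots, s = -9/7 is a root, so (7s + 9) divides it; the quotient is 10s² + 53s - 11.
The remaining quadratic factors as (5s - 1)(2s + 11).

(2s + 11)(5s - 1)(7s + 9)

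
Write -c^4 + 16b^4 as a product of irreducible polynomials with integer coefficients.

(2b + c)(2b - c)(4b^2 + c^2)

(2b)⁴ − (c)⁴ = ((2b)² − (c)²)((2b)² + (c)²); the first factor splits again, the second (4b^2 + c^2) is irreducible.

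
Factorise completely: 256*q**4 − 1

(4*q)⁴ − (1)⁴ = ((4*q)² − (1)²)((4*q)² + (1)²); the first factor splits again, the second (16*q**2 + 1) is irreducible.

(4*q + 1)*(4*q − 1)*(16*q**2 + 1)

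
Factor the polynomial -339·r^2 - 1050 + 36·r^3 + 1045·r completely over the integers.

Trying the rational-root candidates, r = 7/3 is a root, so (3·r - 7) divides it; the quotient is 12·r^2 - 85·r + 150.
The remaining quadratic factors as (3·r - 10)(4·r - 15).

(3·r - 10)·(3·r - 7)·(4·r - 15)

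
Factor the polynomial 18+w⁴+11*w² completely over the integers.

(w²+2)*(w²+9)

Substitute u = w² to get a quadratic in u, then factor.
w²+2 is irreducible over ℤ (always positive, so no real roots).
w²+9 is irreducible over ℤ (sum of squares).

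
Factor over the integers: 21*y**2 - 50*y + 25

(3*y - 5)*(7*y - 5)

Need a pair with product 21·25 = 525 and sum -50: that's -15 and -35.
Split the middle term: 21*y**2 - 15*y - 35*y + 25 = 3*y*(7*y - 5) - 5*(7*y - 5).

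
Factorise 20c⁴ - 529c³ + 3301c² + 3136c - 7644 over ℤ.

By the rational root theorem, c = 6/5 is a root, so (5c - 6) divides it; the quotient is 4c³ - 101c² + 539c + 1274.
Next, c = -7/4 is a root, giving the factor (4c + 7) and quotient c² - 27c + 182.
The remaining quadratic factors as (c - 13)(c - 14).

(4c + 7)(5c - 6)(c - 13)(c - 14)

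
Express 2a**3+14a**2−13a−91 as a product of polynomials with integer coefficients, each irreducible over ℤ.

Group as (2a**3−13a) + (14a**2−91) = a(2a**2−13) + 7(2a**2−13).
Both groups share the factor (2a**2−13).

(a+7)(2a**2−13)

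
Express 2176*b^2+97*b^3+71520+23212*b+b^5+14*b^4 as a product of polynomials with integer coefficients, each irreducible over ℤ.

(b+10)*(b+6)*(b+8)*(b^2-10*b+149)

Testing divisors of the constant over divisors of the leading coefficient, b = -10 is a root, so (b+10) is a factor; dividing leaves b^4+4*b^3+57*b^2+1606*b+7152.
Continuing, b = -8 is a root, giving the factor (b+8) and quotient b^3-4*b^2+89*b+894.
Next, b = -6 is a root, giving the factor (b+6) and quotient b^2-10*b+149.
The quadratic b^2-10*b+149 has discriminant -496 < 0 and is irreducible over ℤ.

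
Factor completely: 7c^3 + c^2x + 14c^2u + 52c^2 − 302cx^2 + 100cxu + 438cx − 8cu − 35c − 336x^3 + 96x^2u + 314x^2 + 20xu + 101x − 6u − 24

Group: c(7c^2 − 41cx + 14cu + 59c − 56x^2 + 16xu + 43x + 6u + 24) + (6x − 1)(7c^2 − 41cx + 14cu + 59c − 56x^2 + 16xu + 43x + 6u + 24); both groups contain (7c^2 − 41cx + 14cu + 59c − 56x^2 + 16xu + 43x + 6u + 24), so (c + 6x − 1) is a factor with cofactor 7c^2 − 41cx + 14cu + 59c − 56x^2 + 16xu + 43x + 6u + 24.
The cofactor groups again: 7c^2 − 41cx + 14cu + 59c − 56x^2 + 16xu + 43x + 6u + 24 = c(7c + 8x + 3) + (−7x + 2u + 8)(7c + 8x + 3); both groups contain (7c + 8x + 3), giving (c − 7x + 2u + 8)(7c + 8x + 3).

(7c + 8x + 3)(c − 7x + 2u + 8)(c + 6x − 1)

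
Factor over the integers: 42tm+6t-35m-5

Group as (42tm+6t) + (-35m-5) = 6t(7m+1) - 5(7m+1).
Both groups share the factor (7m+1).

(6t-5)(7m+1)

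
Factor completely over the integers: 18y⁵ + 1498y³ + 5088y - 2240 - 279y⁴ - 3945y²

Trying the rational-root candidates, y = 5/6 is a root, so (6y - 5) is a factor; dividing leaves 3y⁴ - 44y³ + 213y² - 480y + 448.
Then y = 8 is a root, so (y - 8) is a factor; dividing leaves 3y³ - 20y² + 53y - 56.
Then y = 8/3 is a root, giving the factor (3y - 8) and quotient y² - 4y + 7.
The quadratic y² - 4y + 7 has discriminant -12 < 0 and is irreducible over ℤ.

(3y - 8)(6y - 5)(y - 8)(y² - 4y + 7)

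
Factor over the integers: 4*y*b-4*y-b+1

Group as (4*y*b-4*y) + (-b+1) = 4*y*(b-1) - (b-1).
Both groups share the factor (b-1).

(4*y-1)*(b-1)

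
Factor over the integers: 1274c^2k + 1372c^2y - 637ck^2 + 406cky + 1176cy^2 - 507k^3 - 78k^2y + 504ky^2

Group: 13k(98c^2 - 49ck + 84cy - 39k^2 + 36ky) + 14y(98c^2 - 49ck + 84cy - 39k^2 + 36ky); both groups contain (98c^2 - 49ck + 84cy - 39k^2 + 36ky), so (13k + 14y) is a factor with cofactor 98c^2 - 49ck + 84cy - 39k^2 + 36ky.
The cofactor groups again: 98c^2 - 49ck + 84cy - 39k^2 + 36ky = 7c(14c - 13k + 12y) + 3k(14c - 13k + 12y); both groups contain (14c - 13k + 12y), giving (7c + 3k)(14c - 13k + 12y).

(13k + 14y)(14c - 13k + 12y)(7c + 3k)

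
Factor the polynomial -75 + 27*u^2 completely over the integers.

3*(3*u + 5)*(3*u - 5)

Pull out the common factor 3; 9*u^2 - 25 is a difference of squares.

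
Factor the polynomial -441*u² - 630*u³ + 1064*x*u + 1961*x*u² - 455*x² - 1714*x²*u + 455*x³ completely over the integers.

Group: 7*x*(65*x² - 152*x*u + 63*u²) + (-10*u - 7)*(65*x² - 152*x*u + 63*u²); both groups contain (65*x² - 152*x*u + 63*u²), so (7*x - 10*u - 7) is a factor with cofactor 65*x² - 152*x*u + 63*u².
The cofactor groups again: 65*x² - 152*x*u + 63*u² = 5*x*(13*x - 7*u) - 9*u*(13*x - 7*u); both groups contain (13*x - 7*u), giving (5*x - 9*u)*(13*x - 7*u).

(7*x - 10*u - 7)*(13*x - 7*u)*(5*x - 9*u)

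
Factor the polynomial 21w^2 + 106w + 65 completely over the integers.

(3w + 13)(7w + 5)

Need a pair with product 21·65 = 1365 and sum 106: that's 91 and 15.
Split the middle term: 21w^2 + 91w + 15w + 65 = 7w(3w + 13) + 5(3w + 13).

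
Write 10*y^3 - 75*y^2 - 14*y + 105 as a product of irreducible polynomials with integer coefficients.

Group as (10*y^3 - 14*y) + (-75*y^2 + 105) = 2*y*(5*y^2 - 7) - 15*(5*y^2 - 7).
Both groups share the factor (5*y^2 - 7).

(2*y - 15)*(5*y^2 - 7)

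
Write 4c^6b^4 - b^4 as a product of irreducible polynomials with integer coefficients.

b^4(2c^3 + 1)(2c^3 - 1)

Factor out b^4 first: what remains is 4c^6 - 1.
Recognize a difference of squares with the parts 2c^3 and 1.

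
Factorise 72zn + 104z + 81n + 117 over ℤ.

Group as (72zn + 104z) + (81n + 117) = 8z(9n + 13) + 9(9n + 13).
Both groups share the factor (9n + 13).

(8z + 9)(9n + 13)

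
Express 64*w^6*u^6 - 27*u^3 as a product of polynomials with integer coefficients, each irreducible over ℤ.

Pull out the common factor u^3, leaving 64*w^6*u^3 - 27.
Recognize a difference of cubes with the parts 4*w^2*u and 3.

u^3*(4*w^2*u - 3)*(16*w^4*u^2 + 12*w^2*u + 9)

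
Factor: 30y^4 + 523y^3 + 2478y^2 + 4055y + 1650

(2y + 5)(3y + 10)(5y + 3)(y + 11)

Trying the rational-root candidates, y = -3/5 is a root, giving the factor (5y + 3) and quotient 6y^3 + 101y^2 + 435y + 550.
Next, y = -11 is a root, giving the factor (y + 11) and quotient 6y^2 + 35y + 50.
The remaining quadratic factors as (3y + 10)(2y + 5).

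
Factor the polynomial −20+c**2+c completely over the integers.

(c+5)(c−4)

Two integers with product −20 and sum 1 are 5 and −4.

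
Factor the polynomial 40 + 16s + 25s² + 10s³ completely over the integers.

Group as (10s³ + 16s) + (25s² + 40) = 2s(5s² + 8) + 5(5s² + 8).
Both groups share the factor (5s² + 8).

(2s + 5)(5s² + 8)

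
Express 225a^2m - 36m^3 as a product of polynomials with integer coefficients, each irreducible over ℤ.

9m(5a + 2m)(5a - 2m)

Factor out 9m, leaving 25a^2 - 4m^2, which is a difference of two squares.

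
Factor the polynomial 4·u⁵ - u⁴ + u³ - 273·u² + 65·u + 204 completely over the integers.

(4·u + 3)·(u - 1)·(u - 4)·(u² + 4·u + 17)

Among the possible rational roots, u = -3/4 is a root, giving the factor (4·u + 3) and quotient u⁴ - u³ + u² - 69·u + 68.
Continuing, u = 4 is a root, so (u - 4) is a factor; dividing leaves u³ + 3·u² + 13·u - 17.
Continuing, u = 1 is a root, so (u - 1) divides it; the quotient is u² + 4·u + 17.
The quadratic u² + 4·u + 17 has discriminant -52 < 0 and is irreducible over ℤ.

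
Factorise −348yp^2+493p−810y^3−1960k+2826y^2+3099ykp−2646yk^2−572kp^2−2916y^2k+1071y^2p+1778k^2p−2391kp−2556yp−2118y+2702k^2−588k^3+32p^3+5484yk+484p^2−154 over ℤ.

−(15y+14k−4p+1)(6y+14k−p−14)(9y+3k−8p−11)

Group: 15y(−54y^2−144yk+57yp+192y−42k^2+115kp+196k−8p^2−123p−154) + (14k−4p+1)(−54y^2−144yk+57yp+192y−42k^2+115kp+196k−8p^2−123p−154); both groups contain (−54y^2−144yk+57yp+192y−42k^2+115kp+196k−8p^2−123p−154), so (15y+14k−4p+1) is a factor with cofactor −54y^2−144yk+57yp+192y−42k^2+115kp+196k−8p^2−123p−154.
The cofactor groups again: −54y^2−144yk+57yp+192y−42k^2+115kp+196k−8p^2−123p−154 = −6y(9y+3k−8p−11) + (−14k+p+14)(9y+3k−8p−11); both groups contain (9y+3k−8p−11), giving −(6y+14k−p−14)(9y+3k−8p−11).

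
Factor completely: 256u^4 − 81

Write as (16u^2)² − (9)², then factor 16u^2 − 9 once more.

(4u + 3)(4u − 3)(16u^2 + 9)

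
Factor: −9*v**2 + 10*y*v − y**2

−(y − 9*v)*(y − v)

Group: −y*(y − v) + 9*v*(y − v); both groups contain (y − v).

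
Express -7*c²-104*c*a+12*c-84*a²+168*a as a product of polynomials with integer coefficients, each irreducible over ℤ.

-(c+14*a)*(7*c+6*a-12)

Group: -c*(7*c+6*a-12) - 14*a*(7*c+6*a-12); both groups contain (7*c+6*a-12).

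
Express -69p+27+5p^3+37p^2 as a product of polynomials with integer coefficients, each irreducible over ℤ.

Trying the rational-root candidates, p = -9 is a root, so (p+9) divides it; the quotient is 5p^2-8p+3.
The remaining quadratic factors as (5p-3)(p-1).

(5p-3)(p+9)(p-1)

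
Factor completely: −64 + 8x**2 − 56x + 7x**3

Group as (7x**3 − 56x) + (8x**2 − 64) = 7x(x**2 − 8) + 8(x**2 − 8).
Both groups share the factor (x**2 − 8).

(7x + 8)(x**2 − 8)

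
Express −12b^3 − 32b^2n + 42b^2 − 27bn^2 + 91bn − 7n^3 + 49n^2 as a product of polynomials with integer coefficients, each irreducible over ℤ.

Group: 2b(−6b^2 − 13bn − 7n^2) + (n − 7)(−6b^2 − 13bn − 7n^2); both groups contain (−6b^2 − 13bn − 7n^2), so (2b + n − 7) is a factor with cofactor −6b^2 − 13bn − 7n^2.
The cofactor groups again: −6b^2 − 13bn − 7n^2 = −6b(b + n) − 7n(b + n); both groups contain (b + n), giving −(6b + 7n)(b + n).

−(2b + n − 7)(6b + 7n)(b + n)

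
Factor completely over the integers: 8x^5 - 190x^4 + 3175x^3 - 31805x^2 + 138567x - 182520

Testing divisors of the constant over divisors of the leading coefficient, x = 13/2 is a root, so (2x - 13) is a factor; dividing leaves 4x^4 - 69x^3 + 1139x^2 - 8499x + 14040.
Continuing, x = 8 is a root, giving the factor (x - 8) and quotient 4x^3 - 37x^2 + 843x - 1755.
Then x = 9/4 is a root, giving the factor (4x - 9) and quotient x^2 - 7x + 195.
The quadratic x^2 - 7x + 195 has discriminant -731 < 0 and is irreducible over ℤ.

(2x - 13)(4x - 9)(x - 8)(x^2 - 7x + 195)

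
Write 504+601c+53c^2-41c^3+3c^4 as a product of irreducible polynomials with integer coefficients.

By the rational root theorem, c = -7/3 is a root, giving the factor (3c+7) and quotient c^3-16c^2+55c+72.
Continuing, c = 9 is a root, giving the factor (c-9) and quotient c^2-7c-8.
The remaining quadratic factors as (c-8)(c+1).

(3c+7)(c+1)(c-8)(c-9)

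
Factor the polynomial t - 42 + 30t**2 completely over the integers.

(5t + 6)(6t - 7)

Need a pair with product 30·(-42) = -1260 and sum 1: that's -35 and 36.
Split the middle term: 30t**2 - 35t + 36t - 42 = 5t(6t - 7) + 6(6t - 7).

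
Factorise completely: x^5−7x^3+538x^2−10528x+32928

(x+12)(x−4)(x−7)(x^2−x+98)

Among the possible rational roots, x = 4 is a root, so (x−4) is a factor; dividing leaves x^4+4x^3+9x^2+574x−8232.
Continuing, x = 7 is a root, so (x−7) divides it; the quotient is x^3+11x^2+86x+1176.
Then x = −12 is a root, giving the factor (x+12) and quotient x^2−x+98.
The quadratic x^2−x+98 has discriminant −391 < 0 and is irreducible over ℤ.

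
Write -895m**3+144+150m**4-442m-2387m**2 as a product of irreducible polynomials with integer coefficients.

Testing divisors of the constant over divisors of the leading coefficient, m = 8 is a root, so (m-8) divides it; the quotient is 150m**3+305m**2+53m-18.
Then m = -2/5 is a root, so (5m+2) is a factor; dividing leaves 30m**2+49m-9.
The remaining quadratic factors as (6m-1)(5m+9).

(5m+2)(5m+9)(6m-1)(m-8)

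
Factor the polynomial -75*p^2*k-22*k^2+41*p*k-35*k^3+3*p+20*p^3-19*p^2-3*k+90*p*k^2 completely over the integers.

(5*p-5*k-1)*(4*p-7*k-3)*(p-k)

Group: p*(20*p^2-55*p*k-19*p+35*k^2+22*k+3) - k*(20*p^2-55*p*k-19*p+35*k^2+22*k+3); both groups contain (20*p^2-55*p*k-19*p+35*k^2+22*k+3), so (p-k) is a factor with cofactor 20*p^2-55*p*k-19*p+35*k^2+22*k+3.
The cofactor groups again: 20*p^2-55*p*k-19*p+35*k^2+22*k+3 = 5*p*(4*p-7*k-3) + (-5*k-1)*(4*p-7*k-3); both groups contain (4*p-7*k-3), giving (5*p-5*k-1)*(4*p-7*k-3).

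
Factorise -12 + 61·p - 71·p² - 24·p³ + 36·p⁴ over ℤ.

Trying the rational-root candidates, p = 1/3 is a root, so (3·p - 1) divides it; the quotient is 12·p³ - 4·p² - 25·p + 12.
Then p = 4/3 is a root, so (3·p - 4) divides it; the quotient is 4·p² + 4·p - 3.
The remaining quadratic factors as (2·p + 3)(2·p - 1).

(2·p + 3)·(2·p - 1)·(3·p - 1)·(3·p - 4)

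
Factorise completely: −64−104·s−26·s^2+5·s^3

(5·s+4)·(s+2)·(s−8)

By the rational root theorem, s = −2 is a root, giving the factor (s+2) and quotient 5·s^2−36·s−32.
The remaining quadratic factors as (s−8)(5·s+4).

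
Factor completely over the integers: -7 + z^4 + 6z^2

(z + 1)(z - 1)(z^2 + 7)

Substitute u = z^2 to get a quadratic in u, then factor.
z^2 - 1 is a difference of squares.
z^2 + 7 is irreducible over ℤ (always positive, so no real roots).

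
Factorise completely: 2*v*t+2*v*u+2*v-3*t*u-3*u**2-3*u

Group: 2*v*(t+u+1) - 3*u*(t+u+1); both groups contain (t+u+1).

(2*v-3*u)*(t+u+1)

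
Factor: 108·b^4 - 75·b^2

Every term has a factor of 3·b^2. Then 36·b^2 - 25 = (6·b)² − (5)².

3·b^2·(6·b + 5)·(6·b - 5)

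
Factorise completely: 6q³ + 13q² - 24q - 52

(6q + 13)(q + 2)(q - 2)

Among the possible rational roots, q = -2 is a root, so (q + 2) is a factor; dividing leaves 6q² + q - 26.
The remaining quadratic factors as (q - 2)(6q + 13).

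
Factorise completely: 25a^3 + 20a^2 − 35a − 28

Group as (25a^3 − 35a) + (20a^2 − 28) = 5a(5a^2 − 7) + 4(5a^2 − 7).
Both groups share the factor (5a^2 − 7).

(5a + 4)(5a^2 − 7)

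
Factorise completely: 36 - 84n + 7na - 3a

(7n - 3)(a - 12)

Group as (7na - 84n) + (-3a + 36) = 7n(a - 12) - 3(a - 12).
Both groups share the factor (a - 12).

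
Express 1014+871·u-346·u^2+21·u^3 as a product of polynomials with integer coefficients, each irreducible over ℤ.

Among the possible rational roots, u = 13 is a root, giving the factor (u-13) and quotient 21·u^2-73·u-78.
The remaining quadratic factors as (3·u-13)(7·u+6).

(3·u-13)·(7·u+6)·(u-13)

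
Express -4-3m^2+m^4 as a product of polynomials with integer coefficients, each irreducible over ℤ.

Substitute u = m^2 to get a quadratic in u, then factor.
m^2+1 is irreducible over ℤ (sum of squares).
m^2-4 is a difference of squares.

(m+2)(m-2)(m^2+1)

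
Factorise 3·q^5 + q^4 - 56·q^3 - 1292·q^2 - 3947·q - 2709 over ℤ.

(3·q + 7)·(q + 1)·(q - 9)·(q^2 + 6·q + 43)

Among the possible rational roots, q = -7/3 is a root, giving the factor (3·q + 7) and quotient q^4 - 2·q^3 - 14·q^2 - 398·q - 387.
Then q = -1 is a root, so (q + 1) divides it; the quotient is q^3 - 3·q^2 - 11·q - 387.
Continuing, q = 9 is a root, so (q - 9) is a factor; dividing leaves q^2 + 6·q + 43.
The quadratic q^2 + 6·q + 43 has discriminant -136 < 0 and is irreducible over ℤ.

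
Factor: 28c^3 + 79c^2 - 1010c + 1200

(4c - 15)(7c - 10)(c + 8)

By the rational root theorem, c = 10/7 is a root, so (7c - 10) divides it; the quotient is 4c^2 + 17c - 120.
The remaining quadratic factors as (c + 8)(4c - 15).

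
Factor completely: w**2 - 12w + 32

Two integers with product 32 and sum -12 are -8 and -4.

(w - 4)(w - 8)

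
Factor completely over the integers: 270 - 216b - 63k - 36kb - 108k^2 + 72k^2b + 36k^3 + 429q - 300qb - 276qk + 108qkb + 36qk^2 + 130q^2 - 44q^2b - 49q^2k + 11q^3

Group: q(11q^2 - 27qk + 75q - 18k^2 + 9k + 54) + (-2k - 4b + 5)(11q^2 - 27qk + 75q - 18k^2 + 9k + 54); both groups contain (11q^2 - 27qk + 75q - 18k^2 + 9k + 54), so (q - 2k - 4b + 5) is a factor with cofactor 11q^2 - 27qk + 75q - 18k^2 + 9k + 54.
The cofactor groups again: 11q^2 - 27qk + 75q - 18k^2 + 9k + 54 = 11q(q - 3k + 6) + (6k + 9)(q - 3k + 6); both groups contain (q - 3k + 6), giving (11q + 6k + 9)(q - 3k + 6).

(q - 3k + 6)(q - 2k - 4b + 5)(11q + 6k + 9)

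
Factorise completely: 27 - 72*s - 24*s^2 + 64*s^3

(8*s - 3)*(8*s^2 - 9)

Group as (64*s^3 - 72*s) + (-24*s^2 + 27) = 8*s*(8*s^2 - 9) - 3*(8*s^2 - 9).
Both groups share the factor (8*s^2 - 9).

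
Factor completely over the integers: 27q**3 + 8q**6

Every term has a factor of q**3; factoring it out leaves 8q**3 + 27.
Recognize a sum of cubes with the parts 2q and 3.

q**3(2q + 3)(4q**2 - 6q + 9)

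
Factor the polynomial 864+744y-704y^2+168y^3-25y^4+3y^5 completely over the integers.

Testing divisors of the constant over divisors of the leading coefficient, y = -2/3 is a root, so (3y+2) is a factor; dividing leaves y^4-9y^3+62y^2-276y+432.
Next, y = 3 is a root, so (y-3) divides it; the quotient is y^3-6y^2+44y-144.
Continuing, y = 4 is a root, so (y-4) divides it; the quotient is y^2-2y+36.
The quadratic y^2-2y+36 has discriminant -140 < 0 and is irreducible over ℤ.

(3y+2)(y-3)(y-4)(y^2-2y+36)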